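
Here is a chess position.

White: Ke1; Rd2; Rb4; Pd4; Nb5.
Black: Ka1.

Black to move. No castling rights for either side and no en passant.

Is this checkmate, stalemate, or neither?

Black to move; black king on a1.
In check: no.
King squares — b1: attacked by Rb4; a2: attacked by Rd2; b2: attacked by Rd2.
Legal moves for Black: none.
Not in check and no legal moves → stalemate.

stalemate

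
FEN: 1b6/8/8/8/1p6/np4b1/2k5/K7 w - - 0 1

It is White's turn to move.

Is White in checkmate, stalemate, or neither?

White to move; white king on a1.
In check: no.
King squares — b1: attacked by Kc2; a2: attacked by Pb3; b2: attacked by Kc2.
Legal moves for White: none.
Not in check and no legal moves → stalemate.

stalemate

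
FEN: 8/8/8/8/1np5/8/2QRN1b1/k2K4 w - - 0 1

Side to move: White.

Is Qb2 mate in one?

yes

After Qb2: black king on a1; in check: yes, from the white queen on b2.
King squares — b1: attacked by Qb2; a2: attacked by Qb2; b2: attacked by Rd2.
Black has no legal moves → checkmate.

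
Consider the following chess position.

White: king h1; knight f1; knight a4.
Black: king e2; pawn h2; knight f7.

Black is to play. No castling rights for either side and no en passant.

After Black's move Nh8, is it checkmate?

no

After Nh8: white king on h1; in check: no.
White is not in check, so this cannot be checkmate.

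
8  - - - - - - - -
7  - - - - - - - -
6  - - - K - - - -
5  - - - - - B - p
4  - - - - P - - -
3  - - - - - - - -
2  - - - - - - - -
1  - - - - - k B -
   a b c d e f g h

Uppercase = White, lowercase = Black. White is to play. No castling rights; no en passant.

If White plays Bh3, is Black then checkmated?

After Bh3: black king on f1; in check: yes, from the white bishop on h3.
Black has 3 legal replies: Ke2, Kxg1, Ke1.
In check but a legal move exists → not checkmate.

no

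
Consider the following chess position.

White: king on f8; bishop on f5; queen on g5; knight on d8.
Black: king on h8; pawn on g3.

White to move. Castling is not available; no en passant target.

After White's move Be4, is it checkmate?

After Be4: black king on h8; in check: no.
Black is not in check, so this cannot be checkmate.

no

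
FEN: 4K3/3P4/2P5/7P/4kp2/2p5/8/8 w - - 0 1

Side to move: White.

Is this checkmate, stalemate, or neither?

White to move; white king on e8.
In check: no.
Legal moves for White: Kf8, Kd8, Kf7, Ke7, d8=Q, d8=R, d8=B, d8=N, c7, h6.
White has 10 legal moves and is not in check → neither.

neither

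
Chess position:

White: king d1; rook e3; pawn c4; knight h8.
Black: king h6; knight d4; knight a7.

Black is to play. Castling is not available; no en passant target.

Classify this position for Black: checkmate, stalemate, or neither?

neither

Black to move; black king on h6.
In check: no.
Legal moves for Black: Nc8, Nac6, Nab5, Kh7, Kg7, Kh5, Kg5, Ne6, Ndc6, Nf5, Ndb5, Nf3, Nb3, Ne2, Nc2.
Black has 15 legal moves and is not in check → neither.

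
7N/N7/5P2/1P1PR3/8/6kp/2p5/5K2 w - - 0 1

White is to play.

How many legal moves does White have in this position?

White to move; king on f1.
In check: no.
Legal moves: Nf7, Ng6, Nc8, Nc6, Re8, Re7, Re6, Rh5, Rg5+, Rf5, Re4, Re3+, Re2, Re1, Ke2, Kg1, Ke1, f7, d6, b6.
Count: 20.

20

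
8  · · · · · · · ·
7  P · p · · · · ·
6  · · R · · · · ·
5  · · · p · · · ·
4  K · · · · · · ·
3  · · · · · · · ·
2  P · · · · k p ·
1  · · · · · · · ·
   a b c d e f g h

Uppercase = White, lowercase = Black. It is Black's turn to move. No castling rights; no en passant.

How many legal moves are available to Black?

12

Black to move; king on f2.
In check: no.
Legal moves: Kg3, Kf3, Ke3, Ke2, Kg1, Kf1, Ke1, d4, g1=Q, g1=R, g1=B, g1=N.
Count: 12.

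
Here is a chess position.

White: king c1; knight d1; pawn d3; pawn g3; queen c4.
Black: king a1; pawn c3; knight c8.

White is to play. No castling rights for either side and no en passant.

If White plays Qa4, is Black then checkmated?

yes

After Qa4: black king on a1; in check: yes, from the white queen on a4.
King squares — b1: attacked by Kc1; a2: attacked by Qa4; b2: attacked by Kc1.
Black has no legal moves → checkmate.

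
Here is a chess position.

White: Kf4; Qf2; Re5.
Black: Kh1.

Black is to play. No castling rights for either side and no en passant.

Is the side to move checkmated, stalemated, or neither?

Black to move; black king on h1.
In check: no.
King squares — g1: attacked by Qf2; g2: attacked by Qf2; h2: attacked by Qf2.
Legal moves for Black: none.
Not in check and no legal moves → stalemate.

stalemate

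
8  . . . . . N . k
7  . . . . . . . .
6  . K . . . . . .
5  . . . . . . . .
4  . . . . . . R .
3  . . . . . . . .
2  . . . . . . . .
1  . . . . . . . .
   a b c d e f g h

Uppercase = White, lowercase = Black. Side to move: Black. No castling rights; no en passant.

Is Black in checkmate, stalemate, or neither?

Black to move; black king on h8.
In check: no.
King squares — g7: attacked by Rg4; h7: attacked by Nf8; g8: attacked by Rg4.
Legal moves for Black: none.
Not in check and no legal moves → stalemate.

stalemate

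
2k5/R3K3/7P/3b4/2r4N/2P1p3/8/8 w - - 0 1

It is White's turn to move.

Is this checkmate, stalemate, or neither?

White to move; white king on e7.
In check: no.
Legal moves for White include: Kf8, Ke8, Kf6, Kd6, Ra8+, Rd7, Rc7+, Rb7, Ra6, Ra5, Ra4, Ra3, Ra2, Ra1, Ng6, Nf5, Nf3, Ng2, ... (list truncated; more exist).
White has legal moves and is not in check → neither.

neither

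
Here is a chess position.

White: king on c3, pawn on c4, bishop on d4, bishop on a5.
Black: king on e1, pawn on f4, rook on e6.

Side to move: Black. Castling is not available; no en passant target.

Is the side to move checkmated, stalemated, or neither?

neither

Black to move; black king on e1.
In check: no.
Legal moves for Black: Re8, Re7, Rh6, Rg6, Rf6, Rd6, Rc6, Rb6, Ra6, Re5, Re4, Re3+, Re2, Ke2, Kf1, Kd1, f3.
Black has 17 legal moves and is not in check → neither.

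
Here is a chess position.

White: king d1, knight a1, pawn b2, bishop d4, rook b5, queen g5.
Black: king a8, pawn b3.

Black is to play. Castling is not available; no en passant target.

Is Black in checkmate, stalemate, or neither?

stalemate

Black to move; black king on a8.
In check: no.
King squares — a7: attacked by Bd4; b7: attacked by Rb5; b8: attacked by Rb5.
Legal moves for Black: none.
Not in check and no legal moves → stalemate.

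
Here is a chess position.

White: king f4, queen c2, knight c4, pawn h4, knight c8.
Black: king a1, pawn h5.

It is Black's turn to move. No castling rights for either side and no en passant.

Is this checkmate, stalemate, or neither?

stalemate

Black to move; black king on a1.
In check: no.
King squares — b1: attacked by Qc2; a2: attacked by Qc2; b2: attacked by Qc2.
Legal moves for Black: none.
Not in check and no legal moves → stalemate.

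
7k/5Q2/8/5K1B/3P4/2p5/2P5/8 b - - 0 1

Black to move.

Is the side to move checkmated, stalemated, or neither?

stalemate

Black to move; black king on h8.
In check: no.
King squares — g7: attacked by Qf7; h7: attacked by Qf7; g8: attacked by Qf7.
Legal moves for Black: none.
Not in check and no legal moves → stalemate.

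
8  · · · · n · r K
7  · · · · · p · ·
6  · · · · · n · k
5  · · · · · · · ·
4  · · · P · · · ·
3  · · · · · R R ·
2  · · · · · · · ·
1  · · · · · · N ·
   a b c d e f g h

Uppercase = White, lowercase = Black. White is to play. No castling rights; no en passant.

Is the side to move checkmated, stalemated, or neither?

White to move; white king on h8.
In check: yes, from the black rook on g8.
King squares — g7: attacked by Kh6; h7: attacked by Nf6; g8: attacked by Nf6.
Legal moves for White: Rxg8.
White is in check but has 1 legal move → neither.

neither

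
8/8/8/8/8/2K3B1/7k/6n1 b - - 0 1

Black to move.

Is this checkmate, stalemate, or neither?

Black to move; black king on h2.
In check: yes, from the white bishop on g3.
Legal moves for Black: Kh3, Kxg3, Kg2, Kh1.
Black is in check but has 4 legal moves → neither.

neither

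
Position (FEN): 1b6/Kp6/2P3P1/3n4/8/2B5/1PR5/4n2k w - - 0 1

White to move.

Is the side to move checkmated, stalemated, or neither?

White to move; white king on a7.
In check: yes, from the black bishop on b8.
Legal moves for White: Kxb8, Ka8, Kxb7.
White is in check but has 3 legal moves → neither.

neither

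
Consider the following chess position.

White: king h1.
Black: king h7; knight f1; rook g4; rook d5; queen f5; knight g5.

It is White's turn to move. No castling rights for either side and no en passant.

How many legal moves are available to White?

0

White to move; king on h1.
In check: no.
Legal moves: none.
Count: 0.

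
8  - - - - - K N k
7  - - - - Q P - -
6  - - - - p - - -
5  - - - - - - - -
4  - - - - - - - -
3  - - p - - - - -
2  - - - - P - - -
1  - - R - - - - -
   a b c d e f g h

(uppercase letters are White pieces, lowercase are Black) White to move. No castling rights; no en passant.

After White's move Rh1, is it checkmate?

yes

After Rh1: black king on h8; in check: yes, from the white rook on h1.
King squares — g7: attacked by Kf8; h7: attacked by Rh1; g8: attacked by Pf7.
Black has no legal moves → checkmate.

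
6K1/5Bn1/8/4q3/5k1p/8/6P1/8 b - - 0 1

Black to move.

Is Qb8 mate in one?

no

After Qb8: white king on g8; in check: yes, from the black queen on b8.
White has 3 legal replies: Kh7, Kxg7, Be8.
In check but a legal move exists → not checkmate.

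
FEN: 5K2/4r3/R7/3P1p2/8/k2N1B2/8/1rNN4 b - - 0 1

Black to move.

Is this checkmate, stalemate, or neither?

checkmate

Black to move; black king on a3.
In check: yes, from the white rook on a6.
King squares — a2: attacked by Nc1; b2: attacked by Nd1; b3: attacked by Nc1; a4: attacked by Ra6; b4: attacked by Nd3.
Legal moves for Black: none.
In check with no legal moves → checkmate.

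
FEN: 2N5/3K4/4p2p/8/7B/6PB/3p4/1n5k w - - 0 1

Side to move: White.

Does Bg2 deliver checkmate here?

no

After Bg2: black king on h1; in check: yes, from the white bishop on g2.
Black has 3 legal replies: Kh2, Kxg2, Kg1.
In check but a legal move exists → not checkmate.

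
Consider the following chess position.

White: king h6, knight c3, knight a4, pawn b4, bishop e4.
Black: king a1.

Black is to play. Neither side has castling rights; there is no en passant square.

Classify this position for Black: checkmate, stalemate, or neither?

stalemate

Black to move; black king on a1.
In check: no.
King squares — b1: attacked by Nc3; a2: attacked by Nc3; b2: attacked by Na4.
Legal moves for Black: none.
Not in check and no legal moves → stalemate.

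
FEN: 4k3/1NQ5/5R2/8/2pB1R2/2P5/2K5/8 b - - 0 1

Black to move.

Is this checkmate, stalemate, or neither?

Black to move; black king on e8.
In check: no.
King squares — d7: attacked by Qc7; e7: attacked by Qc7; f7: attacked by Rf6; d8: attacked by Nb7; f8: attacked by Rf6.
Legal moves for Black: none.
Not in check and no legal moves → stalemate.

stalemate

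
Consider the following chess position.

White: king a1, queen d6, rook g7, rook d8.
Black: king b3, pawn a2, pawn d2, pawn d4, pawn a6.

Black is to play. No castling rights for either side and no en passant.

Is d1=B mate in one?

After d1=B: white king on a1; in check: no.
White is not in check, so this cannot be checkmate.

no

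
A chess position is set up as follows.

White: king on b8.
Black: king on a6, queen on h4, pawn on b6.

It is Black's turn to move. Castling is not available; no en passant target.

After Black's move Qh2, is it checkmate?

no

After Qh2: white king on b8; in check: yes, from the black queen on h2.
White has 2 legal replies: Kc8, Ka8.
In check but a legal move exists → not checkmate.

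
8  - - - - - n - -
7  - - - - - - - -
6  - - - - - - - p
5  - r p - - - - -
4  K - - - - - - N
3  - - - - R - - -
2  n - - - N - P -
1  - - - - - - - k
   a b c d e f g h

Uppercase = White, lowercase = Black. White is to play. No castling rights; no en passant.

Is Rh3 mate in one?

yes

After Rh3: black king on h1; in check: yes, from the white rook on h3.
King squares — g1: attacked by Ne2; g2: attacked by Nh4; h2: attacked by Rh3.
Black has no legal moves → checkmate.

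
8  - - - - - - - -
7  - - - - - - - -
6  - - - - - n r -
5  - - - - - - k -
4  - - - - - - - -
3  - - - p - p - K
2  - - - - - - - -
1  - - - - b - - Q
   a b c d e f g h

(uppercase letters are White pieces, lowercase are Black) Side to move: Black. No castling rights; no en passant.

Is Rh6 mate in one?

yes

After Rh6: white king on h3; in check: yes, from the black rook on h6.
King squares — g2: attacked by Pf3; h2: attacked by Rh6; g3: attacked by Be1; g4: attacked by Kg5; h4: attacked by Be1.
White has no legal moves → checkmate.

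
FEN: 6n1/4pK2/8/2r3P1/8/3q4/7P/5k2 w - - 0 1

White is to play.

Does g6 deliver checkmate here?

After g6: black king on f1; in check: no.
Black is not in check, so this cannot be checkmate.

no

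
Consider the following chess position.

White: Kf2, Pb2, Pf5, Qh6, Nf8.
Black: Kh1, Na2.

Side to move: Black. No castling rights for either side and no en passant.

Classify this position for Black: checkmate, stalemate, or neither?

Black to move; black king on h1.
In check: yes, from the white queen on h6.
King squares — g1: attacked by Kf2; g2: attacked by Kf2; h2: attacked by Qh6.
Legal moves for Black: none.
In check with no legal moves → checkmate.

checkmate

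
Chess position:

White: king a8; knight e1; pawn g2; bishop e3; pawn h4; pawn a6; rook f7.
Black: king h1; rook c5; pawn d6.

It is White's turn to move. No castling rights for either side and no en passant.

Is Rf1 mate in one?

no

After Rf1: black king on h1; in check: yes, from the white rook on f1.
Black has 1 legal reply: Kh2.
In check but a legal move exists → not checkmate.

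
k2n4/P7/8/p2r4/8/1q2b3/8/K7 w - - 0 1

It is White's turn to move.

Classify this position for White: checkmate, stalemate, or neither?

stalemate

White to move; white king on a1.
In check: no.
King squares — b1: attacked by Qb3; a2: attacked by Qb3; b2: attacked by Qb3.
Legal moves for White: none.
Not in check and no legal moves → stalemate.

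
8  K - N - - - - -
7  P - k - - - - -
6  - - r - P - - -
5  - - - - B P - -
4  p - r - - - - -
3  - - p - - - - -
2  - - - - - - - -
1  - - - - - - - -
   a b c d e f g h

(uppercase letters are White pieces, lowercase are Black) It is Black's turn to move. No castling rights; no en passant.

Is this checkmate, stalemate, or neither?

Black to move; black king on c7.
In check: yes, from the white bishop on e5.
King squares — b6: attacked by Nc8; c6: own rook; d6: attacked by Be5; b7: attacked by Ka8; d7: attacked by Pe6; b8: attacked by Be5; c8: available; d8: available.
Legal moves for Black: Kd8, Kxc8, Rd6.
Black is in check but has 3 legal moves → neither.

neither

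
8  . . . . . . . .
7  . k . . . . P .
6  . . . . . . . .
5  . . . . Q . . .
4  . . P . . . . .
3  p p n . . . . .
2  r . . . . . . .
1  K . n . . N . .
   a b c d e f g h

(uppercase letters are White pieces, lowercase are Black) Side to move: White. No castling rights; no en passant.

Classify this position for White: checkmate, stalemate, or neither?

checkmate

White to move; white king on a1.
In check: yes, from the black rook on a2.
King squares — b1: attacked by Nc3; a2: attacked by Nc1; b2: attacked by Ra2.
Legal moves for White: none.
In check with no legal moves → checkmate.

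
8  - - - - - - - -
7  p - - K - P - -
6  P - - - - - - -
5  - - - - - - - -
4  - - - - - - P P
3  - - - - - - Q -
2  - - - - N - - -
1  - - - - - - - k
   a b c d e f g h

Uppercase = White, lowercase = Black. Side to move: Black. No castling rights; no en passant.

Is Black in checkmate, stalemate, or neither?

stalemate

Black to move; black king on h1.
In check: no.
King squares — g1: attacked by Ne2; g2: attacked by Qg3; h2: attacked by Qg3.
Legal moves for Black: none.
Not in check and no legal moves → stalemate.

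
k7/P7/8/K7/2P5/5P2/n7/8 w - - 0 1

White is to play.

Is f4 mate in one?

no

After f4: black king on a8; in check: no.
Black is not in check, so this cannot be checkmate.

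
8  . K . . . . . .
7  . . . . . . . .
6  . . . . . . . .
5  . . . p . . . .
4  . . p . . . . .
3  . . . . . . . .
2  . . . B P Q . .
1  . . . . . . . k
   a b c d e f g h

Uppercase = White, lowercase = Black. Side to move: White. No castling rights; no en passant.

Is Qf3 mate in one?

no

After Qf3: black king on h1; in check: yes, from the white queen on f3.
Black has 2 legal replies: Kh2, Kg1.
In check but a legal move exists → not checkmate.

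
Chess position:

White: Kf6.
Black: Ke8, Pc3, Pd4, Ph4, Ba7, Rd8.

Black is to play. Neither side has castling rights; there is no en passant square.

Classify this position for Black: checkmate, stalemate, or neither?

Black to move; black king on e8.
In check: no.
Legal moves for Black: Kf8, Kd7, Rc8, Rb8, Ra8, Rd7, Rd6+, Rd5, Bb8, Bb6, Bc5, h3, d3, c2.
Black has 14 legal moves and is not in check → neither.

neither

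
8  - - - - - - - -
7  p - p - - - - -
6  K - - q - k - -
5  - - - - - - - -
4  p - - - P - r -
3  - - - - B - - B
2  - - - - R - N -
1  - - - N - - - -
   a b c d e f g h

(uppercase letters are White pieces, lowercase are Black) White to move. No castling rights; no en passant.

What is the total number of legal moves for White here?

White to move; king on a6.
In check: yes, from the black queen on d6.
Legal moves: Kb7, Kxa7, Kb5, Ka5, Bb6.
Count: 5.

5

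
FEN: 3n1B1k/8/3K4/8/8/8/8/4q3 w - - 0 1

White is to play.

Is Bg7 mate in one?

no

After Bg7: black king on h8; in check: yes, from the white bishop on g7.
Black has 3 legal replies: Kg8, Kh7, Kxg7.
In check but a legal move exists → not checkmate.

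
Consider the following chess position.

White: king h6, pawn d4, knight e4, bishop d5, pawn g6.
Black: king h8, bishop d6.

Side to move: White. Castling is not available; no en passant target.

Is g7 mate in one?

yes

After g7: black king on h8; in check: yes, from the white pawn on g7.
King squares — g7: attacked by Kh6; h7: attacked by Kh6; g8: attacked by Bd5.
Black has no legal moves → checkmate.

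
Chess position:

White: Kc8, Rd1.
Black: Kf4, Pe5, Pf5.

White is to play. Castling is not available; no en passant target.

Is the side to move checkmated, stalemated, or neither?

neither

White to move; white king on c8.
In check: no.
Legal moves for White include: Kd8, Kb8, Kd7, Kc7, Kb7, Rd8, Rd7, Rd6, Rd5, Rd4+, Rd3, Rd2, Rh1, Rg1, Rf1+, Re1, Rc1, Rb1, ... (list truncated; more exist).
White has legal moves and is not in check → neither.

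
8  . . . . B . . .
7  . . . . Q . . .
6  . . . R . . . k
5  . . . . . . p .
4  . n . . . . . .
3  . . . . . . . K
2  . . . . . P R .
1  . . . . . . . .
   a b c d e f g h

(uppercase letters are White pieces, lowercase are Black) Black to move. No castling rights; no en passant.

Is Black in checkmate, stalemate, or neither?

checkmate

Black to move; black king on h6.
In check: yes, from the white rook on d6.
King squares — g5: own pawn; h5: attacked by Be8; g6: attacked by Rd6; g7: attacked by Qe7; h7: attacked by Qe7.
Legal moves for Black: none.
In check with no legal moves → checkmate.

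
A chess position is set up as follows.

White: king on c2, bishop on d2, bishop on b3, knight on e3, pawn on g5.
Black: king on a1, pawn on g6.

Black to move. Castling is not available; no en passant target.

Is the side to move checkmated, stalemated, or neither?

stalemate

Black to move; black king on a1.
In check: no.
King squares — b1: attacked by Kc2; a2: attacked by Bb3; b2: attacked by Kc2.
Legal moves for Black: none.
Not in check and no legal moves → stalemate.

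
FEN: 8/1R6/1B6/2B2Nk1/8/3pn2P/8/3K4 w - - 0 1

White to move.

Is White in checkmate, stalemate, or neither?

White to move; white king on d1.
In check: yes, from the black knight on e3.
King squares — c1: available; e1: available; c2: attacked by Pd3; d2: available; e2: attacked by Pd3.
Legal moves for White: Kd2, Ke1, Kc1, Nxe3, Bxe3+.
White is in check but has 5 legal moves → neither.

neither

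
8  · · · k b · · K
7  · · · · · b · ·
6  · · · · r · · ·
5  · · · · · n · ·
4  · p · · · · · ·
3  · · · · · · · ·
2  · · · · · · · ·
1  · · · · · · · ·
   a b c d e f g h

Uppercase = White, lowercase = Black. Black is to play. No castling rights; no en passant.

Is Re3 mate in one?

no

After Re3: white king on h8; in check: no.
White is not in check, so this cannot be checkmate.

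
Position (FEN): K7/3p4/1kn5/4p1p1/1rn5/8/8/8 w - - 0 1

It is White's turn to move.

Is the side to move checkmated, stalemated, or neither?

White to move; white king on a8.
In check: no.
King squares — a7: attacked by Kb6; b7: attacked by Kb6; b8: attacked by Nc6.
Legal moves for White: none.
Not in check and no legal moves → stalemate.

stalemate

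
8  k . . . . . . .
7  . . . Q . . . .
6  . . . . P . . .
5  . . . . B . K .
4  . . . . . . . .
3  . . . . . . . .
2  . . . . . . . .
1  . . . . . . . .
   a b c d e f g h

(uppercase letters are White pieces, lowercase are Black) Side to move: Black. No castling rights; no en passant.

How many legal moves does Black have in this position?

Black to move; king on a8.
In check: no.
Legal moves: none.
Count: 0.

0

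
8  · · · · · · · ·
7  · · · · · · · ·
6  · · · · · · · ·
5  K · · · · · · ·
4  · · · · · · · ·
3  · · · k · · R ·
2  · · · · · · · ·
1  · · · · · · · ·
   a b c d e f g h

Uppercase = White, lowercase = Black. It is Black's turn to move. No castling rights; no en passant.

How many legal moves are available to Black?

6

Black to move; king on d3.
In check: yes, from the white rook on g3.
Legal moves: Ke4, Kd4, Kc4, Ke2, Kd2, Kc2.
Count: 6.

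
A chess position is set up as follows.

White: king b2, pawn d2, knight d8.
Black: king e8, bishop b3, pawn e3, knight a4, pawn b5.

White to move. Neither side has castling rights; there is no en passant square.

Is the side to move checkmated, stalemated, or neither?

White to move; white king on b2.
In check: yes, from the black knight on a4.
King squares — a1: available; b1: available; c1: available; a2: attacked by Bb3; c2: attacked by Bb3; a3: available; b3: available; c3: attacked by Na4.
Legal moves for White: Kxb3, Ka3, Kc1, Kb1, Ka1.
White is in check but has 5 legal moves → neither.

neither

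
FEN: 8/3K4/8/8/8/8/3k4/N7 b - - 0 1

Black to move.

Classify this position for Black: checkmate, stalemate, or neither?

Black to move; black king on d2.
In check: no.
Legal moves for Black: Ke3, Kd3, Kc3, Ke2, Ke1, Kd1, Kc1.
Black has 7 legal moves and is not in check → neither.

neither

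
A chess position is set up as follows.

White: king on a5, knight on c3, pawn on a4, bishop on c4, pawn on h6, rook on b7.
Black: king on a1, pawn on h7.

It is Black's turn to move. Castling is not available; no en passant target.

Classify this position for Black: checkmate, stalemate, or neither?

stalemate

Black to move; black king on a1.
In check: no.
King squares — b1: attacked by Nc3; a2: attacked by Nc3; b2: attacked by Rb7.
Legal moves for Black: none.
Not in check and no legal moves → stalemate.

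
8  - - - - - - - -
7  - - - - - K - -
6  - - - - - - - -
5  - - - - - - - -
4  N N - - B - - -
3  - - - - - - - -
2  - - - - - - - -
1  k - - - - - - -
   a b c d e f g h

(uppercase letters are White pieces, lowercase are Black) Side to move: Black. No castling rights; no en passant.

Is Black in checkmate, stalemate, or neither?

Black to move; black king on a1.
In check: no.
King squares — b1: attacked by Be4; a2: attacked by Nb4; b2: attacked by Na4.
Legal moves for Black: none.
Not in check and no legal moves → stalemate.

stalemate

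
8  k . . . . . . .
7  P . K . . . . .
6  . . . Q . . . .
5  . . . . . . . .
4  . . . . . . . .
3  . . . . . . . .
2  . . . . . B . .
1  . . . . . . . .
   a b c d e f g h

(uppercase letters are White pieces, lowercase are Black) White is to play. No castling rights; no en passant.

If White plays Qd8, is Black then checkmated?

yes

After Qd8: black king on a8; in check: yes, from the white queen on d8.
King squares — a7: attacked by Bf2; b7: attacked by Kc7; b8: attacked by Pa7.
Black has no legal moves → checkmate.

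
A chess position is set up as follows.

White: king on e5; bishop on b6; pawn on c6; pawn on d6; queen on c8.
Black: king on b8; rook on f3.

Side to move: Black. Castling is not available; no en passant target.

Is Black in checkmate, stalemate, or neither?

neither

Black to move; black king on b8.
In check: yes, from the white queen on c8.
Legal moves for Black: Kxc8.
Black is in check but has 1 legal move → neither.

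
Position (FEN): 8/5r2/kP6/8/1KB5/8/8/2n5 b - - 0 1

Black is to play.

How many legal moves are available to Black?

2

Black to move; king on a6.
In check: yes, from the white bishop on c4.
Legal moves: Kb7, Kxb6.
Count: 2.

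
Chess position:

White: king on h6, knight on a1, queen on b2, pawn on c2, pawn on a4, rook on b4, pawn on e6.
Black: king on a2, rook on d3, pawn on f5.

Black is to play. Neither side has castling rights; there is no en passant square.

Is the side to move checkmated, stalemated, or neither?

Black to move; black king on a2.
In check: yes, from the white queen on b2.
King squares — a1: attacked by Qb2; b1: attacked by Qb2; b2: attacked by Rb4; a3: attacked by Qb2; b3: attacked by Na1.
Legal moves for Black: none.
In check with no legal moves → checkmate.

checkmate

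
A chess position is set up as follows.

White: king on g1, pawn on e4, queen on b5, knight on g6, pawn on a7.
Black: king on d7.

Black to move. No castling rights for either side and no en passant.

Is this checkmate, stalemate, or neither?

neither

Black to move; black king on d7.
In check: yes, from the white queen on b5.
Legal moves for Black: Kd8, Kc8, Kc7, Ke6, Kd6.
Black is in check but has 5 legal moves → neither.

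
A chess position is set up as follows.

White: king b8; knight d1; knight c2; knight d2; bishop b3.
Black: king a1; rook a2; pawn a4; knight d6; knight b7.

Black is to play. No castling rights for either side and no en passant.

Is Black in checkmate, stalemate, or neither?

neither

Black to move; black king on a1.
In check: yes, from the white knight on c2.
Legal moves for Black: Rxc2.
Black is in check but has 1 legal move → neither.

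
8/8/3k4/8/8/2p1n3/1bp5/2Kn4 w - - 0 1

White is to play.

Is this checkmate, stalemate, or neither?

checkmate

White to move; white king on c1.
In check: yes, from the black bishop on b2.
King squares — b1: attacked by Pc2; d1: attacked by Pc2; b2: attacked by Nd1; c2: attacked by Ne3; d2: attacked by Pc3.
Legal moves for White: none.
In check with no legal moves → checkmate.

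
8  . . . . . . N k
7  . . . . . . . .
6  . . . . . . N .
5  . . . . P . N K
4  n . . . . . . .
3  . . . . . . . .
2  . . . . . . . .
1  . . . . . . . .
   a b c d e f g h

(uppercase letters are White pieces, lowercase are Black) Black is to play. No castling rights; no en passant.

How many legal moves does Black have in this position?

2

Black to move; king on h8.
In check: yes, from the white knight on g6.
Legal moves: Kxg8, Kg7.
Count: 2.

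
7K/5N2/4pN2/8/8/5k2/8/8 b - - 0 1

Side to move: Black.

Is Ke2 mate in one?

After Ke2: white king on h8; in check: no.
White is not in check, so this cannot be checkmate.

no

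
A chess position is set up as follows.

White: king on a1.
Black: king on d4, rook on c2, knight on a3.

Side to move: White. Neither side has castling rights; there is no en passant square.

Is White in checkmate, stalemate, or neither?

White to move; white king on a1.
In check: no.
King squares — b1: attacked by Na3; a2: attacked by Rc2; b2: attacked by Rc2.
Legal moves for White: none.
Not in check and no legal moves → stalemate.

stalemate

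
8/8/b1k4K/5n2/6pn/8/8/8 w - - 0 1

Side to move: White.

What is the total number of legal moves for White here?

3

White to move; king on h6.
In check: yes, from the black knight on f5.
Legal moves: Kh7, Kh5, Kg5.
Count: 3.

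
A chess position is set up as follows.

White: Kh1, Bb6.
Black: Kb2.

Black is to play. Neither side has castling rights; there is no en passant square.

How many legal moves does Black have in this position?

Black to move; king on b2.
In check: no.
Legal moves: Kc3, Kb3, Ka3, Kc2, Ka2, Kc1, Kb1, Ka1.
Count: 8.

8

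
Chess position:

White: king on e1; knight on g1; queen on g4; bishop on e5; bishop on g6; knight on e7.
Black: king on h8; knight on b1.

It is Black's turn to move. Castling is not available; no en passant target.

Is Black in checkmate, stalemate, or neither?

checkmate

Black to move; black king on h8.
In check: yes, from the white bishop on e5.
King squares — g7: attacked by Be5; h7: attacked by Bg6; g8: attacked by Ne7.
Legal moves for Black: none.
In check with no legal moves → checkmate.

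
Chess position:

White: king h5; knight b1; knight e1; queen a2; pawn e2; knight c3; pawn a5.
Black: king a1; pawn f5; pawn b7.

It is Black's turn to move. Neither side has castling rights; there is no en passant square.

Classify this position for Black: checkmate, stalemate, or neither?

checkmate

Black to move; black king on a1.
In check: yes, from the white queen on a2.
King squares — b1: attacked by Qa2; a2: attacked by Nc3; b2: attacked by Qa2.
Legal moves for Black: none.
In check with no legal moves → checkmate.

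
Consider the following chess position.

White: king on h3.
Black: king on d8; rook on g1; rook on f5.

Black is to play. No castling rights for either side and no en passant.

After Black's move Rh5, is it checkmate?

After Rh5: white king on h3; in check: yes, from the black rook on h5.
King squares — g2: attacked by Rg1; h2: attacked by Rh5; g3: attacked by Rg1; g4: attacked by Rg1; h4: attacked by Rh5.
White has no legal moves → checkmate.

yes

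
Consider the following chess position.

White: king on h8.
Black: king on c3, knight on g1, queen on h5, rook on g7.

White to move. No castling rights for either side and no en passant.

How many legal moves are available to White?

1

White to move; king on h8.
In check: yes, from the black queen on h5.
Legal moves: Kxg7.
Count: 1.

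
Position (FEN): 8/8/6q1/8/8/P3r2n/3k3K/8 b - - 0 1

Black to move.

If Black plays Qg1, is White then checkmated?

After Qg1: white king on h2; in check: yes, from the black queen on g1.
King squares — g1: attacked by Nh3; h1: attacked by Qg1; g2: attacked by Qg1; g3: attacked by Qg1; h3: attacked by Re3.
White has no legal moves → checkmate.

yes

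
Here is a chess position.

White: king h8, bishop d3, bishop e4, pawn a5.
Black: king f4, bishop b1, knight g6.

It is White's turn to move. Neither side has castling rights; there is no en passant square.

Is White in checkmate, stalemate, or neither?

White to move; white king on h8.
In check: yes, from the black knight on g6.
King squares — g7: available; h7: available; g8: available.
Legal moves for White: Kg8, Kh7, Kg7, Bxg6.
White is in check but has 4 legal moves → neither.

neither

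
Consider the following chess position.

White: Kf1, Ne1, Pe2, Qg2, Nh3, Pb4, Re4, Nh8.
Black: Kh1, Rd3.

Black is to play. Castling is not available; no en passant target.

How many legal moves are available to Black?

Black to move; king on h1.
In check: yes, from the white queen on g2.
Legal moves: none.
Count: 0.

0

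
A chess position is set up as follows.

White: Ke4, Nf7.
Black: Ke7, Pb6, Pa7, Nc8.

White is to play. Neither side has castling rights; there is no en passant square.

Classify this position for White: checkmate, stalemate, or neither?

neither

White to move; white king on e4.
In check: no.
Legal moves for White: Nh8, Nd8, Nh6, Nd6, Ng5, Ne5, Kf5, Ke5, Kd5, Kf4, Kd4, Kf3, Ke3, Kd3.
White has 14 legal moves and is not in check → neither.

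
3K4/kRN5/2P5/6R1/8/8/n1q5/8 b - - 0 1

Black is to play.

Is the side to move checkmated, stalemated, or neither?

checkmate

Black to move; black king on a7.
In check: yes, from the white rook on b7.
King squares — a6: attacked by Nc7; b6: attacked by Rb7; b7: attacked by Pc6; a8: attacked by Nc7; b8: attacked by Rb7.
Legal moves for Black: none.
In check with no legal moves → checkmate.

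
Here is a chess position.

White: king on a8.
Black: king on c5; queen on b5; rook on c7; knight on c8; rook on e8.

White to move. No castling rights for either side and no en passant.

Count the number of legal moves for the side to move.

White to move; king on a8.
In check: no.
Legal moves: none.
Count: 0.

0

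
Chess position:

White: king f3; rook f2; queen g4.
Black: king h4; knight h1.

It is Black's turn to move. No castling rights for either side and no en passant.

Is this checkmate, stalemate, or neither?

checkmate

Black to move; black king on h4.
In check: yes, from the white queen on g4.
King squares — g3: attacked by Kf3; h3: attacked by Qg4; g4: attacked by Kf3; g5: attacked by Qg4; h5: attacked by Qg4.
Legal moves for Black: none.
In check with no legal moves → checkmate.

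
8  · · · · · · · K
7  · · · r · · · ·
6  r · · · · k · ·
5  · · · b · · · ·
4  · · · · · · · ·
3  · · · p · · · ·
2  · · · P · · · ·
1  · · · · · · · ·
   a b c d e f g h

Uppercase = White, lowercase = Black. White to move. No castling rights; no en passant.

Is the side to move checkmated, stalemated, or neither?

stalemate

White to move; white king on h8.
In check: no.
King squares — g7: attacked by Kf6; h7: attacked by Rd7; g8: attacked by Bd5.
Legal moves for White: none.
Not in check and no legal moves → stalemate.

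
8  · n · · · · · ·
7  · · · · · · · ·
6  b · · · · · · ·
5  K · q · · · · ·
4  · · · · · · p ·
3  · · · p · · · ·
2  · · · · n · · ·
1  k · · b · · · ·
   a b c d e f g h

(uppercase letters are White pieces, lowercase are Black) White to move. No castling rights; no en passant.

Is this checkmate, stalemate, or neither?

White to move; white king on a5.
In check: yes, from the black queen on c5.
King squares — a4: attacked by Bd1; b4: attacked by Qc5; b5: attacked by Qc5; a6: attacked by Nb8; b6: attacked by Qc5.
Legal moves for White: none.
In check with no legal moves → checkmate.

checkmate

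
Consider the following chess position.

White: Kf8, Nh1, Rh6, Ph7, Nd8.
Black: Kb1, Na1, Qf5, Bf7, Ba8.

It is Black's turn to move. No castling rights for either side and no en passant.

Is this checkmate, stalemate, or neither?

neither

Black to move; black king on b1.
In check: no.
Legal moves for Black include: Bb7, Bc6, Bad5, Be4, Bf3, Bg2, Bxh1, Bg8+, Be8+, Bg6+, Be6+, Bh5+, Bfd5+, Bc4+, Bb3+, Ba2+, Qc8, Qxh7, ... (list truncated; more exist).
Black has legal moves and is not in check → neither.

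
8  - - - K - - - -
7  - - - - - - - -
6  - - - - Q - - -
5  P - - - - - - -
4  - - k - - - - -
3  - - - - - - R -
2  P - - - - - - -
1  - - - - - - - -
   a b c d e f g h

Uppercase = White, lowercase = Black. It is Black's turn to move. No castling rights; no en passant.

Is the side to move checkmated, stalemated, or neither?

Black to move; black king on c4.
In check: yes, from the white queen on e6.
Legal moves for Black: Kc5, Kb5, Kd4, Kb4.
Black is in check but has 4 legal moves → neither.

neither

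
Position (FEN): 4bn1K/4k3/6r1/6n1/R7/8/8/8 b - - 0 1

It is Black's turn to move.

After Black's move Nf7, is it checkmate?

After Nf7: white king on h8; in check: yes, from the black knight on f7.
King squares — g7: attacked by Rg6; h7: attacked by Nf8; g8: attacked by Rg6.
White has no legal moves → checkmate.

yes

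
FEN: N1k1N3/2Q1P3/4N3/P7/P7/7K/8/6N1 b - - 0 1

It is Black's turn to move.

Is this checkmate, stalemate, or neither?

checkmate

Black to move; black king on c8.
In check: yes, from the white queen on c7.
King squares — b7: attacked by Qc7; c7: attacked by Ne6; d7: attacked by Qc7; b8: attacked by Qc7; d8: attacked by Ne6.
Legal moves for Black: none.
In check with no legal moves → checkmate.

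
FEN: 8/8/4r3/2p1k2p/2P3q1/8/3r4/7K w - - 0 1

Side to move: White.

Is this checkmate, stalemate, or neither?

White to move; white king on h1.
In check: no.
King squares — g1: attacked by Qg4; g2: attacked by Rd2; h2: attacked by Rd2.
Legal moves for White: none.
Not in check and no legal moves → stalemate.

stalemate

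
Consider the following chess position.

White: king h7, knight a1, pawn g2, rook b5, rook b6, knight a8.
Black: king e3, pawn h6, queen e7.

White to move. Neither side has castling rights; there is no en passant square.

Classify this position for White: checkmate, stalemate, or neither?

neither

White to move; white king on h7.
In check: yes, from the black queen on e7.
Legal moves for White: Kh8, Kg8, Kxh6, Kg6.
White is in check but has 4 legal moves → neither.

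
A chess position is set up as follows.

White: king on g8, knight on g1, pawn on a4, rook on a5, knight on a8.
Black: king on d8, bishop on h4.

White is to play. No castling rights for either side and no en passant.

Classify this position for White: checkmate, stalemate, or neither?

White to move; white king on g8.
In check: no.
Legal moves for White include: Kh8, Kf8, Kh7, Kg7, Kf7, Nc7, Nb6, Ra7, Ra6, Rh5, Rg5, Rf5, Re5, Rd5+, Rc5, Rb5, Nh3, Nf3, ... (list truncated; more exist).
White has legal moves and is not in check → neither.

neither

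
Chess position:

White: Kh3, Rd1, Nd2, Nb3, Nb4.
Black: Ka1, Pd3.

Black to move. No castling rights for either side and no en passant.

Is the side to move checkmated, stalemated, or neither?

neither

Black to move; black king on a1.
In check: yes, from the white rook on d1 and the white knight on b3.
King squares — b1: attacked by Rd1; a2: attacked by Nb4; b2: available.
Legal moves for Black: Kb2.
Black is in check but has 1 legal move → neither.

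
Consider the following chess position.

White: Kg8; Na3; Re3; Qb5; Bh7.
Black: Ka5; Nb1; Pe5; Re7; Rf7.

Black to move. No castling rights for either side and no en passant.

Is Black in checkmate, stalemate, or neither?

Black to move; black king on a5.
In check: yes, from the white queen on b5.
King squares — a4: attacked by Qb5; b4: attacked by Qb5; b5: attacked by Na3; a6: attacked by Qb5; b6: attacked by Qb5.
Legal moves for Black: none.
In check with no legal moves → checkmate.

checkmate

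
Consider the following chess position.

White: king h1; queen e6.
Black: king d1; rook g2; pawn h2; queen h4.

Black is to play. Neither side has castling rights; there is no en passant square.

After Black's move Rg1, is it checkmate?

yes

After Rg1: white king on h1; in check: yes, from the black rook on g1.
King squares — g1: attacked by Ph2; g2: attacked by Rg1; h2: attacked by Qh4.
White has no legal moves → checkmate.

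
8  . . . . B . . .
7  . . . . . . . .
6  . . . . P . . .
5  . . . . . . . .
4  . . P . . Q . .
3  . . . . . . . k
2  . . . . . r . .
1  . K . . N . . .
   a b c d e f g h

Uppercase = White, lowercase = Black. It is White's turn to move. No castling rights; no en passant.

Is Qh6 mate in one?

no

After Qh6: black king on h3; in check: yes, from the white queen on h6.
Black has 2 legal replies: Kg4, Kg3.
In check but a legal move exists → not checkmate.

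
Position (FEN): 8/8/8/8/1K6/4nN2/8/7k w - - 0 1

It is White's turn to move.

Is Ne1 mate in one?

no

After Ne1: black king on h1; in check: no.
Black is not in check, so this cannot be checkmate.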